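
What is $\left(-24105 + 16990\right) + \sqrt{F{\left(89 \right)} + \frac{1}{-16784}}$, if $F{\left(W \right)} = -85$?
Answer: $-7115 + \frac{i \sqrt{1496546409}}{4196} \approx -7115.0 + 9.2195 i$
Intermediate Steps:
$\left(-24105 + 16990\right) + \sqrt{F{\left(89 \right)} + \frac{1}{-16784}} = \left(-24105 + 16990\right) + \sqrt{-85 + \frac{1}{-16784}} = -7115 + \sqrt{-85 - \frac{1}{16784}} = -7115 + \sqrt{- \frac{1426641}{16784}} = -7115 + \frac{i \sqrt{1496546409}}{4196}$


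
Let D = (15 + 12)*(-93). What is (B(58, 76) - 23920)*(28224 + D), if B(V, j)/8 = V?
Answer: -603124128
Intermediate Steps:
B(V, j) = 8*V
D = -2511 (D = 27*(-93) = -2511)
(B(58, 76) - 23920)*(28224 + D) = (8*58 - 23920)*(28224 - 2511) = (464 - 23920)*25713 = -23456*25713 = -603124128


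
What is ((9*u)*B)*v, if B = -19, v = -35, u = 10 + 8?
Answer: 107730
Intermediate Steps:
u = 18
((9*u)*B)*v = ((9*18)*(-19))*(-35) = (162*(-19))*(-35) = -3078*(-35) = 107730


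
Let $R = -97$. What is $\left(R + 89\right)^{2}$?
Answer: $64$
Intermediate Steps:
$\left(R + 89\right)^{2} = \left(-97 + 89\right)^{2} = \left(-8\right)^{2} = 64$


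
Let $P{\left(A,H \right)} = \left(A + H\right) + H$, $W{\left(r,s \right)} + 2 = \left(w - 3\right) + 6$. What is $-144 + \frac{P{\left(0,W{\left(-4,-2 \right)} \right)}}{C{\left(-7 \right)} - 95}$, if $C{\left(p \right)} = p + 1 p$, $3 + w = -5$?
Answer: $- \frac{15682}{109} \approx -143.87$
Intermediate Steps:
$w = -8$ ($w = -3 - 5 = -8$)
$W{\left(r,s \right)} = -7$ ($W{\left(r,s \right)} = -2 + \left(\left(-8 - 3\right) + 6\right) = -2 + \left(-11 + 6\right) = -2 - 5 = -7$)
$P{\left(A,H \right)} = A + 2 H$
$C{\left(p \right)} = 2 p$ ($C{\left(p \right)} = p + p = 2 p$)
$-144 + \frac{P{\left(0,W{\left(-4,-2 \right)} \right)}}{C{\left(-7 \right)} - 95} = -144 + \frac{0 + 2 \left(-7\right)}{2 \left(-7\right) - 95} = -144 + \frac{0 - 14}{-14 - 95} = -144 + \frac{1}{-109} \left(-14\right) = -144 - - \frac{14}{109} = -144 + \frac{14}{109} = - \frac{15682}{109}$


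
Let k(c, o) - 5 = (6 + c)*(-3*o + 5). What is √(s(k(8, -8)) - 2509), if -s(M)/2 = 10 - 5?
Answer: I*√2519 ≈ 50.19*I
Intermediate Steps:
k(c, o) = 5 + (5 - 3*o)*(6 + c) (k(c, o) = 5 + (6 + c)*(-3*o + 5) = 5 + (6 + c)*(5 - 3*o) = 5 + (5 - 3*o)*(6 + c))
s(M) = -10 (s(M) = -2*(10 - 5) = -2*5 = -10)
√(s(k(8, -8)) - 2509) = √(-10 - 2509) = √(-2519) = I*√2519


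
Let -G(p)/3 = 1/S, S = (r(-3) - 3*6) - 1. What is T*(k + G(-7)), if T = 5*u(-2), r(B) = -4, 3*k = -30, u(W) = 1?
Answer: -1135/23 ≈ -49.348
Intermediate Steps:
k = -10 (k = (⅓)*(-30) = -10)
S = -23 (S = (-4 - 3*6) - 1 = (-4 - 18) - 1 = -22 - 1 = -23)
G(p) = 3/23 (G(p) = -3/(-23) = -3*(-1/23) = 3/23)
T = 5 (T = 5*1 = 5)
T*(k + G(-7)) = 5*(-10 + 3/23) = 5*(-227/23) = -1135/23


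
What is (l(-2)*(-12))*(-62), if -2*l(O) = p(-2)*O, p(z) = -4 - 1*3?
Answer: -5208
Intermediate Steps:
p(z) = -7 (p(z) = -4 - 3 = -7)
l(O) = 7*O/2 (l(O) = -(-7)*O/2 = 7*O/2)
(l(-2)*(-12))*(-62) = (((7/2)*(-2))*(-12))*(-62) = -7*(-12)*(-62) = 84*(-62) = -5208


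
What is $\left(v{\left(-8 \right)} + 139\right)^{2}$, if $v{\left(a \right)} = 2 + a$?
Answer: $17689$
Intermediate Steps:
$\left(v{\left(-8 \right)} + 139\right)^{2} = \left(\left(2 - 8\right) + 139\right)^{2} = \left(-6 + 139\right)^{2} = 133^{2} = 17689$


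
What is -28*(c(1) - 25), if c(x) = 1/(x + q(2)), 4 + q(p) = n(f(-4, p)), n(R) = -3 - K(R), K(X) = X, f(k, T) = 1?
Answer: 704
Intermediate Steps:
n(R) = -3 - R
q(p) = -8 (q(p) = -4 + (-3 - 1*1) = -4 + (-3 - 1) = -4 - 4 = -8)
c(x) = 1/(-8 + x) (c(x) = 1/(x - 8) = 1/(-8 + x))
-28*(c(1) - 25) = -28*(1/(-8 + 1) - 25) = -28*(1/(-7) - 25) = -28*(-⅐ - 25) = -28*(-176/7) = 704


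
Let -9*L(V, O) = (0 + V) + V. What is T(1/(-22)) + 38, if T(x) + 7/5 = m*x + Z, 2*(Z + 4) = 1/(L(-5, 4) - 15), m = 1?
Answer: 44713/1375 ≈ 32.519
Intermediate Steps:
L(V, O) = -2*V/9 (L(V, O) = -((0 + V) + V)/9 = -(V + V)/9 = -2*V/9)
Z = -1009/250 (Z = -4 + 1/(2*(-2/9*(-5) - 15)) = -4 + 1/(2*(10/9 - 15)) = -4 + 1/(2*(-125/9)) = -4 + (1/2)*(-9/125) = -4 - 9/250 = -1009/250 ≈ -4.0360)
T(x) = -1359/250 + x (T(x) = -7/5 + (1*x - 1009/250) = -7/5 + (x - 1009/250) = -7/5 + (-1009/250 + x) = -1359/250 + x)
T(1/(-22)) + 38 = (-1359/250 + 1/(-22)) + 38 = (-1359/250 - 1/22) + 38 = -7537/1375 + 38 = 44713/1375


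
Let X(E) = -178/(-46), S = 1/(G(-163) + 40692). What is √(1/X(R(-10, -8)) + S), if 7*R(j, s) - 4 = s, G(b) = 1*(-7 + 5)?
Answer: √3389491282190/3621410 ≈ 0.50838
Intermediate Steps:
G(b) = -2 (G(b) = 1*(-2) = -2)
R(j, s) = 4/7 + s/7
S = 1/40690 (S = 1/(-2 + 40692) = 1/40690 ≈ 2.4576e-5)
X(E) = 89/23 (X(E) = -178*(-1/46) = 89/23)
√(1/X(R(-10, -8)) + S) = √(1/(89/23) + 1/40690) = √(23/89 + 1/40690) = √(935959/3621410) = √3389491282190/3621410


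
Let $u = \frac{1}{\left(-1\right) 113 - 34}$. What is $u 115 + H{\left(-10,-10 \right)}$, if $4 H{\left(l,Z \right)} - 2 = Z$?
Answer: $- \frac{409}{147} \approx -2.7823$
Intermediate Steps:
$H{\left(l,Z \right)} = \frac{1}{2} + \frac{Z}{4}$
$u = - \frac{1}{147}$ ($u = \frac{1}{-113 - 34} = \frac{1}{-147} = - \frac{1}{147} \approx -0.0068027$)
$u 115 + H{\left(-10,-10 \right)} = \left(- \frac{1}{147}\right) 115 + \left(\frac{1}{2} + \frac{1}{4} \left(-10\right)\right) = - \frac{115}{147} + \left(\frac{1}{2} - \frac{5}{2}\right) = - \frac{115}{147} - 2 = - \frac{409}{147}$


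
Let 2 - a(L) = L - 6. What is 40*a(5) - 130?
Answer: -10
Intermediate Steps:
a(L) = 8 - L (a(L) = 2 - (L - 6) = 2 - (-6 + L) = 2 + (6 - L) = 8 - L)
40*a(5) - 130 = 40*(8 - 1*5) - 130 = 40*(8 - 5) - 130 = 40*3 - 130 = 120 - 130 = -10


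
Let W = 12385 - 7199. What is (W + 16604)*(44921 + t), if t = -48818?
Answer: -84915630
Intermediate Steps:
W = 5186
(W + 16604)*(44921 + t) = (5186 + 16604)*(44921 - 48818) = 21790*(-3897) = -84915630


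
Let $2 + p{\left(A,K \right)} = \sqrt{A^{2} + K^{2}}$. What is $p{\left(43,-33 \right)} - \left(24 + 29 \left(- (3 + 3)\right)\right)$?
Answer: $148 + \sqrt{2938} \approx 202.2$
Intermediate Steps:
$p{\left(A,K \right)} = -2 + \sqrt{A^{2} + K^{2}}$
$p{\left(43,-33 \right)} - \left(24 + 29 \left(- (3 + 3)\right)\right) = \left(-2 + \sqrt{43^{2} + \left(-33\right)^{2}}\right) - \left(24 + 29 \left(- (3 + 3)\right)\right) = \left(-2 + \sqrt{1849 + 1089}\right) - \left(24 + 29 \left(\left(-1\right) 6\right)\right) = \left(-2 + \sqrt{2938}\right) - \left(24 + 29 \left(-6\right)\right) = \left(-2 + \sqrt{2938}\right) - \left(24 - 174\right) = \left(-2 + \sqrt{2938}\right) - -150 = \left(-2 + \sqrt{2938}\right) + 150 = 148 + \sqrt{2938}$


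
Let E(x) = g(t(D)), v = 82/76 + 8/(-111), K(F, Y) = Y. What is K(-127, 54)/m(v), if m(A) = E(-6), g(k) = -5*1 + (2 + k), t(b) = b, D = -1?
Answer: -27/2 ≈ -13.500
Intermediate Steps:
v = 4247/4218 (v = 82*(1/76) + 8*(-1/111) = 41/38 - 8/111 = 4247/4218 ≈ 1.0069)
g(k) = -3 + k (g(k) = -5 + (2 + k) = -3 + k)
E(x) = -4 (E(x) = -3 - 1 = -4)
m(A) = -4
K(-127, 54)/m(v) = 54/(-4) = 54*(-1/4) = -27/2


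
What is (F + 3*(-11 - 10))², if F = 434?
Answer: 137641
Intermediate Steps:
(F + 3*(-11 - 10))² = (434 + 3*(-11 - 10))² = (434 + 3*(-21))² = (434 - 63)² = 371² = 137641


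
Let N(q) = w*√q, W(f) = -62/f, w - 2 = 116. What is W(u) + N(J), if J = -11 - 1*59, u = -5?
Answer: 62/5 + 118*I*√70 ≈ 12.4 + 987.26*I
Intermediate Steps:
w = 118 (w = 2 + 116 = 118)
J = -70 (J = -11 - 59 = -70)
N(q) = 118*√q
W(u) + N(J) = -62/(-5) + 118*√(-70) = -62*(-⅕) + 118*(I*√70) = 62/5 + 118*I*√70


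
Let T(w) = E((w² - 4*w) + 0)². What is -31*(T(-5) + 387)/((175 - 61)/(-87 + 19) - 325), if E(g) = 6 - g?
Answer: 2011032/11107 ≈ 181.06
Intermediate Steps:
T(w) = (6 - w² + 4*w)² (T(w) = (6 - ((w² - 4*w) + 0))² = (6 - (w² - 4*w))² = (6 + (-w² + 4*w))² = (6 - w² + 4*w)²)
-31*(T(-5) + 387)/((175 - 61)/(-87 + 19) - 325) = -31*((-6 - 5*(-4 - 5))² + 387)/((175 - 61)/(-87 + 19) - 325) = -31*((-6 - 5*(-9))² + 387)/(114/(-68) - 325) = -31*((-6 + 45)² + 387)/(114*(-1/68) - 325) = -31*(39² + 387)/(-57/34 - 325) = -31*(1521 + 387)/(-11107/34) = -59148*(-34)/11107 = -31*(-64872/11107) = 2011032/11107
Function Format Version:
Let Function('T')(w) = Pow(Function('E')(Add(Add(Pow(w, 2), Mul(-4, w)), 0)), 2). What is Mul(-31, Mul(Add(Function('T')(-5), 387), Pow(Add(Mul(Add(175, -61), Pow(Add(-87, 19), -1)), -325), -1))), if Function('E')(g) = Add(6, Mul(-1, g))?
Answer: Rational(2011032, 11107) ≈ 181.06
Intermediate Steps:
Function('T')(w) = Pow(Add(6, Mul(-1, Pow(w, 2)), Mul(4, w)), 2) (Function('T')(w) = Pow(Add(6, Mul(-1, Add(Add(Pow(w, 2), Mul(-4, w)), 0))), 2) = Pow(Add(6, Mul(-1, Add(Pow(w, 2), Mul(-4, w)))), 2) = Pow(Add(6, Add(Mul(-1, Pow(w, 2)), Mul(4, w))), 2) = Pow(Add(6, Mul(-1, Pow(w, 2)), Mul(4, w)), 2))
Mul(-31, Mul(Add(Function('T')(-5), 387), Pow(Add(Mul(Add(175, -61), Pow(Add(-87, 19), -1)), -325), -1))) = Mul(-31, Mul(Add(Pow(Add(-6, Mul(-5, Add(-4, -5))), 2), 387), Pow(Add(Mul(Add(175, -61), Pow(Add(-87, 19), -1)), -325), -1))) = Mul(-31, Mul(Add(Pow(Add(-6, Mul(-5, -9)), 2), 387), Pow(Add(Mul(114, Pow(-68, -1)), -325), -1))) = Mul(-31, Mul(Add(Pow(Add(-6, 45), 2), 387), Pow(Add(Mul(114, Rational(-1, 68)), -325), -1))) = Mul(-31, Mul(Add(Pow(39, 2), 387), Pow(Add(Rational(-57, 34), -325), -1))) = Mul(-31, Mul(Add(1521, 387), Pow(Rational(-11107, 34), -1))) = Mul(-31, Mul(1908, Rational(-34, 11107))) = Mul(-31, Rational(-64872, 11107)) = Rational(2011032, 11107)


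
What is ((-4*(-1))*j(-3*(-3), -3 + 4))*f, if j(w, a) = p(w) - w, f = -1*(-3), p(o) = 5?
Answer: -48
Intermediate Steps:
f = 3
j(w, a) = 5 - w
((-4*(-1))*j(-3*(-3), -3 + 4))*f = ((-4*(-1))*(5 - (-3)*(-3)))*3 = (4*(5 - 1*9))*3 = (4*(5 - 9))*3 = (4*(-4))*3 = -16*3 = -48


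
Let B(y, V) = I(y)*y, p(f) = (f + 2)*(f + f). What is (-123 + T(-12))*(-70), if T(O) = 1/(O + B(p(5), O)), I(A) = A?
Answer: 21042805/2444 ≈ 8610.0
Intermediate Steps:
p(f) = 2*f*(2 + f) (p(f) = (2 + f)*(2*f) = 2*f*(2 + f))
B(y, V) = y**2 (B(y, V) = y*y = y**2)
T(O) = 1/(4900 + O) (T(O) = 1/(O + (2*5*(2 + 5))**2) = 1/(O + (2*5*7)**2) = 1/(O + 70**2) = 1/(O + 4900) = 1/(4900 + O))
(-123 + T(-12))*(-70) = (-123 + 1/(4900 - 12))*(-70) = (-123 + 1/4888)*(-70) = -601223/4888*(-70) = 21042805/2444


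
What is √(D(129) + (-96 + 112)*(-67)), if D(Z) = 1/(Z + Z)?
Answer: 5*I*√2854254/258 ≈ 32.741*I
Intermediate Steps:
D(Z) = 1/(2*Z)
√(D(129) + (-96 + 112)*(-67)) = √((½)/129 + (-96 + 112)*(-67)) = √((½)*(1/129) + 16*(-67)) = √(1/258 - 1072) = √(-276575/258) = 5*I*√2854254/258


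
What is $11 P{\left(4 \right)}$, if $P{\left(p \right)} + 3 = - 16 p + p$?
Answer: $-693$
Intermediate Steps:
$P{\left(p \right)} = -3 - 15 p$ ($P{\left(p \right)} = -3 + \left(- 16 p + p\right) = -3 - 15 p$)
$11 P{\left(4 \right)} = 11 \left(-3 - 60\right) = 11 \left(-63\right) = -693$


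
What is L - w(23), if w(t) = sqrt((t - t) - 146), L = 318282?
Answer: 318282 - I*sqrt(146) ≈ 3.1828e+5 - 12.083*I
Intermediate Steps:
w(t) = I*sqrt(146) (w(t) = sqrt(0 - 146) = sqrt(-146) = I*sqrt(146))
L - w(23) = 318282 - I*sqrt(146)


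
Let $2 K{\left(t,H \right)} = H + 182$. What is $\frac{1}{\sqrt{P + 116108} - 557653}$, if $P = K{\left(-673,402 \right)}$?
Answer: $- \frac{5749}{3205945897} - \frac{20 \sqrt{291}}{310976752009} \approx -1.7943 \cdot 10^{-6}$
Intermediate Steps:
$K{\left(t,H \right)} = 91 + \frac{H}{2}$ ($K{\left(t,H \right)} = \frac{H + 182}{2} = \frac{182 + H}{2} = 91 + \frac{H}{2}$)
$P = 292$ ($P = 91 + \frac{1}{2} \cdot 402 = 91 + 201 = 292$)
$\frac{1}{\sqrt{P + 116108} - 557653} = \frac{1}{\sqrt{292 + 116108} - 557653} = \frac{1}{\sqrt{116400} - 557653} = \frac{1}{20 \sqrt{291} - 557653} = \frac{1}{-557653 + 20 \sqrt{291}}$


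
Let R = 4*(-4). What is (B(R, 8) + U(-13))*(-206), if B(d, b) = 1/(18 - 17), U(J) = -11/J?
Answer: -4944/13 ≈ -380.31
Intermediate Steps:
R = -16
B(d, b) = 1 (B(d, b) = 1/1 = 1)
(B(R, 8) + U(-13))*(-206) = (1 - 11/(-13))*(-206) = (1 - 11*(-1/13))*(-206) = (1 + 11/13)*(-206) = (24/13)*(-206) = -4944/13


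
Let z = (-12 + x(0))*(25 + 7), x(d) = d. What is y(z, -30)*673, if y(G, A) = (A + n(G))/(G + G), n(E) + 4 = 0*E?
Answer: 11441/384 ≈ 29.794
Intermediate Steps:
n(E) = -4 (n(E) = -4 + 0*E = -4 + 0 = -4)
z = -384 (z = (-12 + 0)*(25 + 7) = -12*32 = -384)
y(G, A) = (-4 + A)/(2*G) (y(G, A) = (A - 4)/(G + G) = (-4 + A)/((2*G)) = (-4 + A)*(1/(2*G)) = (-4 + A)/(2*G))
y(z, -30)*673 = ((½)*(-4 - 30)/(-384))*673 = ((½)*(-1/384)*(-34))*673 = (17/384)*673 = 11441/384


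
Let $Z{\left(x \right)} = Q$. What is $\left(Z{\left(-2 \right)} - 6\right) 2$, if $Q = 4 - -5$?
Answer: $6$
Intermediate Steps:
$Q = 9$ ($Q = 4 + 5 = 9$)
$Z{\left(x \right)} = 9$
$\left(Z{\left(-2 \right)} - 6\right) 2 = \left(9 - 6\right) 2 = 3 \cdot 2 = 6$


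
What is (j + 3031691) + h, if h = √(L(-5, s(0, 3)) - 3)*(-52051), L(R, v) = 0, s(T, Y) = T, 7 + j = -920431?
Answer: 2111253 - 52051*I*√3 ≈ 2.1113e+6 - 90155.0*I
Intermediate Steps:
j = -920438 (j = -7 - 920431 = -920438)
h = -52051*I*√3 (h = √(0 - 3)*(-52051) = √(-3)*(-52051) = (I*√3)*(-52051) = -52051*I*√3 ≈ -90155.0*I)
(j + 3031691) + h = (-920438 + 3031691) - 52051*I*√3 = 2111253 - 52051*I*√3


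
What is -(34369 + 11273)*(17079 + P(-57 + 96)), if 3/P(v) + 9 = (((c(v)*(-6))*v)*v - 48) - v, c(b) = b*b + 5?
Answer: -1809313595677695/2321062 ≈ -7.7952e+8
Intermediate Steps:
c(b) = 5 + b² (c(b) = b² + 5 = 5 + b²)
P(v) = 3/(-57 - v + v²*(-30 - 6*v²)) (P(v) = 3/(-9 + (((((5 + v²)*(-6))*v)*v - 48) - v)) = 3/(-9 + ((((-30 - 6*v²)*v)*v - 48) - v)) = 3/(-9 + (((v*(-30 - 6*v²))*v - 48) - v)) = 3/(-9 + ((v²*(-30 - 6*v²) - 48) - v)) = 3/(-9 + ((-48 + v²*(-30 - 6*v²)) - v)) = 3/(-9 + (-48 - v + v²*(-30 - 6*v²))) = 3/(-57 - v + v²*(-30 - 6*v²)))
-(34369 + 11273)*(17079 + P(-57 + 96)) = -(34369 + 11273)*(17079 - 3/(57 + (-57 + 96) + 6*(-57 + 96)²*(5 + (-57 + 96)²))) = -45642*(17079 - 3/(57 + 39 + 6*39²*(5 + 39²))) = -45642*(17079 - 3/(57 + 39 + 6*1521*(5 + 1521))) = -45642*(17079 - 3/(57 + 39 + 6*1521*1526)) = -45642*(17079 - 3/(57 + 39 + 13926276)) = -45642*(17079 - 3/13926372) = -45642*(17079 - 3*1/13926372) = -45642*(17079 - 1/4642124) = -45642*79282835795/4642124 = -1*1809313595677695/2321062 = -1809313595677695/2321062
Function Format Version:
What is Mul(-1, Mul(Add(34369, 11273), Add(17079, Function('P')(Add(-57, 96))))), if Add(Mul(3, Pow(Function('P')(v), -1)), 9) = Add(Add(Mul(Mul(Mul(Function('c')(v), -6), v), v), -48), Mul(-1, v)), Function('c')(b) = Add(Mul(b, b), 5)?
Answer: Rational(-1809313595677695, 2321062) ≈ -7.7952e+8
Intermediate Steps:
Function('c')(b) = Add(5, Pow(b, 2)) (Function('c')(b) = Add(Pow(b, 2), 5) = Add(5, Pow(b, 2)))
Function('P')(v) = Mul(3, Pow(Add(-57, Mul(-1, v), Mul(Pow(v, 2), Add(-30, Mul(-6, Pow(v, 2))))), -1)) (Function('P')(v) = Mul(3, Pow(Add(-9, Add(Add(Mul(Mul(Mul(Add(5, Pow(v, 2)), -6), v), v), -48), Mul(-1, v))), -1)) = Mul(3, Pow(Add(-9, Add(Add(Mul(Mul(Add(-30, Mul(-6, Pow(v, 2))), v), v), -48), Mul(-1, v))), -1)) = Mul(3, Pow(Add(-9, Add(Add(Mul(Mul(v, Add(-30, Mul(-6, Pow(v, 2)))), v), -48), Mul(-1, v))), -1)) = Mul(3, Pow(Add(-9, Add(Add(Mul(Pow(v, 2), Add(-30, Mul(-6, Pow(v, 2)))), -48), Mul(-1, v))), -1)) = Mul(3, Pow(Add(-9, Add(Add(-48, Mul(Pow(v, 2), Add(-30, Mul(-6, Pow(v, 2))))), Mul(-1, v))), -1)) = Mul(3, Pow(Add(-9, Add(-48, Mul(-1, v), Mul(Pow(v, 2), Add(-30, Mul(-6, Pow(v, 2)))))), -1)) = Mul(3, Pow(Add(-57, Mul(-1, v), Mul(Pow(v, 2), Add(-30, Mul(-6, Pow(v, 2))))), -1)))
Mul(-1, Mul(Add(34369, 11273), Add(17079, Function('P')(Add(-57, 96))))) = Mul(-1, Mul(Add(34369, 11273), Add(17079, Mul(-3, Pow(Add(57, Add(-57, 96), Mul(6, Pow(Add(-57, 96), 2), Add(5, Pow(Add(-57, 96), 2)))), -1))))) = Mul(-1, Mul(45642, Add(17079, Mul(-3, Pow(Add(57, 39, Mul(6, Pow(39, 2), Add(5, Pow(39, 2)))), -1))))) = Mul(-1, Mul(45642, Add(17079, Mul(-3, Pow(Add(57, 39, Mul(6, 1521, Add(5, 1521))), -1))))) = Mul(-1, Mul(45642, Add(17079, Mul(-3, Pow(Add(57, 39, Mul(6, 1521, 1526)), -1))))) = Mul(-1, Mul(45642, Add(17079, Mul(-3, Pow(Add(57, 39, 13926276), -1))))) = Mul(-1, Mul(45642, Add(17079, Mul(-3, Pow(13926372, -1))))) = Mul(-1, Mul(45642, Add(17079, Mul(-3, Rational(1, 13926372))))) = Mul(-1, Mul(45642, Add(17079, Rational(-1, 4642124)))) = Mul(-1, Mul(45642, Rational(79282835795, 4642124))) = Mul(-1, Rational(1809313595677695, 2321062)) = Rational(-1809313595677695, 2321062)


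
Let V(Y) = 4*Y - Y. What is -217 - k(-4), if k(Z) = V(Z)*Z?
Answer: -265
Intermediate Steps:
V(Y) = 3*Y
k(Z) = 3*Z**2 (k(Z) = (3*Z)*Z = 3*Z**2)
-217 - k(-4) = -217 - 3*(-4)**2 = -217 - 3*16 = -217 - 1*48 = -217 - 48 = -265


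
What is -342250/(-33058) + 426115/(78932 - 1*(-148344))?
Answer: 45935860335/3756645004 ≈ 12.228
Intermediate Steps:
-342250/(-33058) + 426115/(78932 - 1*(-148344)) = -342250*(-1/33058) + 426115/(78932 + 148344) = 171125/16529 + 426115/227276 = 45935860335/3756645004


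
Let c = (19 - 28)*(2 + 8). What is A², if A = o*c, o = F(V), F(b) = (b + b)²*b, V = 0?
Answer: 0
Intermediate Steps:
F(b) = 4*b³ (F(b) = (2*b)²*b = (4*b²)*b = 4*b³)
c = -90 (c = -9*10 = -90)
o = 0 (o = 4*0³ = 4*0 = 0)
A = 0 (A = 0*(-90) = 0)
A² = 0² = 0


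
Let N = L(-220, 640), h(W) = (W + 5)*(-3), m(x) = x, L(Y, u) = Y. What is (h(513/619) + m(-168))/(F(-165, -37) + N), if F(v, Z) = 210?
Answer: 57408/3095 ≈ 18.549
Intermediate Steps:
h(W) = -15 - 3*W (h(W) = (5 + W)*(-3) = -15 - 3*W)
N = -220
(h(513/619) + m(-168))/(F(-165, -37) + N) = ((-15 - 1539/619) - 168)/(210 - 220) = ((-15 - 1539/619) - 168)/(-10) = ((-15 - 3*513/619) - 168)*(-1/10) = ((-15 - 1539/619) - 168)*(-1/10) = (-10824/619 - 168)*(-1/10) = -114816/619*(-1/10) = 57408/3095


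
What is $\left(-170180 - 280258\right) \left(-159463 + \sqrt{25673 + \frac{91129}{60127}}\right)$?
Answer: $71828194794 - \frac{9008760 \sqrt{232049874783}}{60127} \approx 7.1756 \cdot 10^{10}$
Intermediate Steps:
$\left(-170180 - 280258\right) \left(-159463 + \sqrt{25673 + \frac{91129}{60127}}\right) = - 450438 \left(-159463 + \sqrt{25673 + 91129 \cdot \frac{1}{60127}}\right) = - 450438 \left(-159463 + \sqrt{25673 + \frac{91129}{60127}}\right) = - 450438 \left(-159463 + \sqrt{\frac{1543731600}{60127}}\right) = - 450438 \left(-159463 + \frac{20 \sqrt{232049874783}}{60127}\right) = 71828194794 - \frac{9008760 \sqrt{232049874783}}{60127}$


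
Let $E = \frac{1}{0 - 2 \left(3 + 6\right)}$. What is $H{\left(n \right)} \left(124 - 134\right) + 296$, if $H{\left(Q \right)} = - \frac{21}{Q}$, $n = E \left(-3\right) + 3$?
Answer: $\frac{6884}{19} \approx 362.32$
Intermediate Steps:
$E = - \frac{1}{18}$ ($E = \frac{1}{0 - 18} = \frac{1}{-18} = - \frac{1}{18} \approx -0.055556$)
$n = \frac{19}{6}$ ($n = \left(- \frac{1}{18}\right) \left(-3\right) + 3 = \frac{1}{6} + 3 = \frac{19}{6} \approx 3.1667$)
$H{\left(n \right)} \left(124 - 134\right) + 296 = - \frac{21}{\frac{19}{6}} \left(124 - 134\right) + 296 = \left(-21\right) \frac{6}{19} \left(124 - 134\right) + 296 = \left(- \frac{126}{19}\right) \left(-10\right) + 296 = \frac{1260}{19} + 296 = \frac{6884}{19}$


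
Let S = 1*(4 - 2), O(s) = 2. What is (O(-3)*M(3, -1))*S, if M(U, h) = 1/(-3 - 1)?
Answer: -1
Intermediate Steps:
M(U, h) = -¼ (M(U, h) = 1/(-4) = -¼)
S = 2 (S = 1*2 = 2)
(O(-3)*M(3, -1))*S = (2*(-¼))*2 = -½*2 = -1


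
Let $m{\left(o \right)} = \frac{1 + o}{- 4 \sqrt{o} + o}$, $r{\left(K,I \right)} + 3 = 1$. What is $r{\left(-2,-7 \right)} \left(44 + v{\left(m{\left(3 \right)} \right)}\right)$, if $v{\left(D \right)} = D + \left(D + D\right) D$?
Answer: $- \frac{45520}{507} - \frac{32 \sqrt{3}}{169} \approx -90.111$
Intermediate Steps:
$r{\left(K,I \right)} = -2$ ($r{\left(K,I \right)} = -3 + 1 = -2$)
$m{\left(o \right)} = \frac{1 + o}{o - 4 \sqrt{o}}$
$v{\left(D \right)} = D + 2 D^{2}$ ($v{\left(D \right)} = D + 2 D D = D + 2 D^{2}$)
$r{\left(-2,-7 \right)} \left(44 + v{\left(m{\left(3 \right)} \right)}\right) = - 2 \left(44 + \frac{1 + 3}{3 - 4 \sqrt{3}} \left(1 + 2 \frac{1 + 3}{3 - 4 \sqrt{3}}\right)\right) = - 2 \left(44 + \frac{1}{3 - 4 \sqrt{3}} \cdot 4 \left(1 + 2 \frac{1}{3 - 4 \sqrt{3}} \cdot 4\right)\right) = - 2 \left(44 + \frac{4}{3 - 4 \sqrt{3}} \left(1 + 2 \frac{4}{3 - 4 \sqrt{3}}\right)\right) = - 2 \left(44 + \frac{4}{3 - 4 \sqrt{3}} \left(1 + \frac{8}{3 - 4 \sqrt{3}}\right)\right) = - 2 \left(44 + \frac{4 \left(1 + \frac{8}{3 - 4 \sqrt{3}}\right)}{3 - 4 \sqrt{3}}\right) = -88 - \frac{8 \left(1 + \frac{8}{3 - 4 \sqrt{3}}\right)}{3 - 4 \sqrt{3}}$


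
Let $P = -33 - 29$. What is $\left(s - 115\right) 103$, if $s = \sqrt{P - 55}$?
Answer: $-11845 + 309 i \sqrt{13} \approx -11845.0 + 1114.1 i$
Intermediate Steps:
$P = -62$ ($P = -33 - 29 = -62$)
$s = 3 i \sqrt{13}$ ($s = \sqrt{-62 - 55} = \sqrt{-117} = 3 i \sqrt{13} \approx 10.817 i$)
$\left(s - 115\right) 103 = \left(3 i \sqrt{13} - 115\right) 103 = \left(-115 + 3 i \sqrt{13}\right) 103 = -11845 + 309 i \sqrt{13}$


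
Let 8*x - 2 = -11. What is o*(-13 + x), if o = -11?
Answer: 1243/8 ≈ 155.38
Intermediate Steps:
x = -9/8 (x = ¼ + (⅛)*(-11) = ¼ - 11/8 = -9/8 ≈ -1.1250)
o*(-13 + x) = -11*(-13 - 9/8) = -11*(-113/8) = 1243/8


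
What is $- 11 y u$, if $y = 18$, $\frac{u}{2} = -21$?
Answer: $8316$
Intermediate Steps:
$u = -42$ ($u = 2 \left(-21\right) = -42$)
$- 11 y u = \left(-11\right) 18 \left(-42\right) = \left(-198\right) \left(-42\right) = 8316$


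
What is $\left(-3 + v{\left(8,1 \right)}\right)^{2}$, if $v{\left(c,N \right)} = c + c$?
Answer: $169$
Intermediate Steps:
$v{\left(c,N \right)} = 2 c$
$\left(-3 + v{\left(8,1 \right)}\right)^{2} = \left(-3 + 2 \cdot 8\right)^{2} = \left(-3 + 16\right)^{2} = 13^{2} = 169$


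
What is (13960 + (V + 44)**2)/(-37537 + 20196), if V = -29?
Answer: -14185/17341 ≈ -0.81800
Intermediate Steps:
(13960 + (V + 44)**2)/(-37537 + 20196) = (13960 + (-29 + 44)**2)/(-37537 + 20196) = (13960 + 15**2)/(-17341) = (13960 + 225)*(-1/17341) = 14185*(-1/17341) = -14185/17341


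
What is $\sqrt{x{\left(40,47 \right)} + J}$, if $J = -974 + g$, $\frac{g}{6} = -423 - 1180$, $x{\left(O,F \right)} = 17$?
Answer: $15 i \sqrt{47} \approx 102.83 i$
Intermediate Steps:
$g = -9618$ ($g = 6 \left(-423 - 1180\right) = 6 \left(-1603\right) = -9618$)
$J = -10592$ ($J = -974 - 9618 = -10592$)
$\sqrt{x{\left(40,47 \right)} + J} = \sqrt{17 - 10592} = \sqrt{-10575} = 15 i \sqrt{47}$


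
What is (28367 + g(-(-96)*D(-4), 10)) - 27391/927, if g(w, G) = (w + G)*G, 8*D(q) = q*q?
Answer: 28141358/927 ≈ 30357.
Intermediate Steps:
D(q) = q²/8 (D(q) = (q*q)/8 = q²/8)
g(w, G) = G*(G + w) (g(w, G) = (G + w)*G = G*(G + w))
(28367 + g(-(-96)*D(-4), 10)) - 27391/927 = (28367 + 10*(10 - (-96)*(⅛)*(-4)²)) - 27391/927 = (28367 + 10*(10 - (-96)*(⅛)*16)) - 27391*1/927 = (28367 + 10*(10 - (-96)*2)) - 27391/927 = (28367 + 10*(10 - 96*(-2))) - 27391/927 = (28367 + 10*(10 + 192)) - 27391/927 = (28367 + 10*202) - 27391/927 = (28367 + 2020) - 27391/927 = 30387 - 27391/927 = 28141358/927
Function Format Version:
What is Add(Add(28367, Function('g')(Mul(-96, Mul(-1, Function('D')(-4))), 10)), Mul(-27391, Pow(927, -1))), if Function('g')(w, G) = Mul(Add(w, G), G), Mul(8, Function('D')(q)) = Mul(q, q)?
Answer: Rational(28141358, 927) ≈ 30357.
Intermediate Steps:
Function('D')(q) = Mul(Rational(1, 8), Pow(q, 2)) (Function('D')(q) = Mul(Rational(1, 8), Mul(q, q)) = Mul(Rational(1, 8), Pow(q, 2)))
Function('g')(w, G) = Mul(G, Add(G, w)) (Function('g')(w, G) = Mul(Add(G, w), G) = Mul(G, Add(G, w)))
Add(Add(28367, Function('g')(Mul(-96, Mul(-1, Function('D')(-4))), 10)), Mul(-27391, Pow(927, -1))) = Add(Add(28367, Mul(10, Add(10, Mul(-96, Mul(-1, Mul(Rational(1, 8), Pow(-4, 2))))))), Mul(-27391, Pow(927, -1))) = Add(Add(28367, Mul(10, Add(10, Mul(-96, Mul(-1, Mul(Rational(1, 8), 16)))))), Mul(-27391, Rational(1, 927))) = Add(Add(28367, Mul(10, Add(10, Mul(-96, Mul(-1, 2))))), Rational(-27391, 927)) = Add(Add(28367, Mul(10, Add(10, Mul(-96, -2)))), Rational(-27391, 927)) = Add(Add(28367, Mul(10, Add(10, 192))), Rational(-27391, 927)) = Add(Add(28367, Mul(10, 202)), Rational(-27391, 927)) = Add(Add(28367, 2020), Rational(-27391, 927)) = Add(30387, Rational(-27391, 927)) = Rational(28141358, 927)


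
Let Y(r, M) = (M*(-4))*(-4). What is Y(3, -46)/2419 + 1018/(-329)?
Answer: -2704686/795851 ≈ -3.3985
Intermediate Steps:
Y(r, M) = 16*M (Y(r, M) = -4*M*(-4) = 16*M)
Y(3, -46)/2419 + 1018/(-329) = (16*(-46))/2419 + 1018/(-329) = -736*1/2419 + 1018*(-1/329) = -736/2419 - 1018/329 = -2704686/795851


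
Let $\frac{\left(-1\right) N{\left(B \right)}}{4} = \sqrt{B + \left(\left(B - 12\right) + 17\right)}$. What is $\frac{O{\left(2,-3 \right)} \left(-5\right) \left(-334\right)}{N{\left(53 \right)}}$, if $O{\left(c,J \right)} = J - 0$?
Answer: $\frac{835 \sqrt{111}}{74} \approx 118.88$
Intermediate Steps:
$O{\left(c,J \right)} = J$ ($O{\left(c,J \right)} = J + 0 = J$)
$N{\left(B \right)} = - 4 \sqrt{5 + 2 B}$ ($N{\left(B \right)} = - 4 \sqrt{B + \left(\left(B - 12\right) + 17\right)} = - 4 \sqrt{B + \left(\left(-12 + B\right) + 17\right)} = - 4 \sqrt{B + \left(5 + B\right)} = - 4 \sqrt{5 + 2 B}$)
$\frac{O{\left(2,-3 \right)} \left(-5\right) \left(-334\right)}{N{\left(53 \right)}} = \frac{\left(-3\right) \left(-5\right) \left(-334\right)}{\left(-4\right) \sqrt{5 + 2 \cdot 53}} = \frac{15 \left(-334\right)}{\left(-4\right) \sqrt{5 + 106}} = - \frac{5010}{\left(-4\right) \sqrt{111}} = - 5010 \left(- \frac{\sqrt{111}}{444}\right) = \frac{835 \sqrt{111}}{74}$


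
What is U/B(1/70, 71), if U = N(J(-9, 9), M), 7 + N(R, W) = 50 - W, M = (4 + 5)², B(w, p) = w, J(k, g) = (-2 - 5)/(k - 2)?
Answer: -2660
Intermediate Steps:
J(k, g) = -7/(-2 + k)
M = 81 (M = 9² = 81)
N(R, W) = 43 - W (N(R, W) = -7 + (50 - W) = 43 - W)
U = -38 (U = 43 - 1*81 = 43 - 81 = -38)
U/B(1/70, 71) = -38/(1/70) = -38/1/70 = -38*70 = -2660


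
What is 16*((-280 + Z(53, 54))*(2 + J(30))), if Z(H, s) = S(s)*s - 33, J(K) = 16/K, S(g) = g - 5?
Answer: 1418464/15 ≈ 94564.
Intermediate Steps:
S(g) = -5 + g
Z(H, s) = -33 + s*(-5 + s) (Z(H, s) = (-5 + s)*s - 33 = s*(-5 + s) - 33 = -33 + s*(-5 + s))
16*((-280 + Z(53, 54))*(2 + J(30))) = 16*((-280 + (-33 + 54*(-5 + 54)))*(2 + 16/30)) = 16*((-280 + (-33 + 54*49))*(2 + 16*(1/30))) = 16*((-280 + (-33 + 2646))*(2 + 8/15)) = 16*((-280 + 2613)*(38/15)) = 16*(2333*(38/15)) = 16*(88654/15) = 1418464/15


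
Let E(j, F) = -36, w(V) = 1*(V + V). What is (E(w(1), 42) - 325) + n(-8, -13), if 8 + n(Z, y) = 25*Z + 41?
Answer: -528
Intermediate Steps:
w(V) = 2*V (w(V) = 1*(2*V) = 2*V)
n(Z, y) = 33 + 25*Z (n(Z, y) = -8 + (25*Z + 41) = -8 + (41 + 25*Z) = 33 + 25*Z)
(E(w(1), 42) - 325) + n(-8, -13) = (-36 - 325) + (33 + 25*(-8)) = -361 + (33 - 200) = -361 - 167 = -528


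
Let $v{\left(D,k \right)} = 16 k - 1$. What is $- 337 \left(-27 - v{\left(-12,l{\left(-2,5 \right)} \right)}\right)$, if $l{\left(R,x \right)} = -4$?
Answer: $-12806$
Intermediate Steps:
$v{\left(D,k \right)} = -1 + 16 k$
$- 337 \left(-27 - v{\left(-12,l{\left(-2,5 \right)} \right)}\right) = - 337 \left(-27 - \left(-1 + 16 \left(-4\right)\right)\right) = - 337 \left(-27 - \left(-1 - 64\right)\right) = - 337 \left(-27 - -65\right) = - 337 \left(-27 + 65\right) = \left(-337\right) 38 = -12806$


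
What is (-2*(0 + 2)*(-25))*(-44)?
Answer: -4400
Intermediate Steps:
(-2*(0 + 2)*(-25))*(-44) = (-2*2*(-25))*(-44) = -4*(-25)*(-44) = 100*(-44) = -4400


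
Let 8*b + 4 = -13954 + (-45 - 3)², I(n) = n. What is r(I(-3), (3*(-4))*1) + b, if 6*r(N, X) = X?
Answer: -5835/4 ≈ -1458.8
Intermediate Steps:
r(N, X) = X/6
b = -5827/4 (b = -½ + (-13954 + (-45 - 3)²)/8 = -½ + (-13954 + (-48)²)/8 = -½ + (-13954 + 2304)/8 = -½ + (⅛)*(-11650) = -½ - 5825/4 = -5827/4 ≈ -1456.8)
r(I(-3), (3*(-4))*1) + b = ((3*(-4))*1)/6 - 5827/4 = (-12*1)/6 - 5827/4 = (⅙)*(-12) - 5827/4 = -2 - 5827/4 = -5835/4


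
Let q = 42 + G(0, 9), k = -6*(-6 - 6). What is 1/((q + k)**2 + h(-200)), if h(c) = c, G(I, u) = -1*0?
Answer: 1/12796 ≈ 7.8149e-5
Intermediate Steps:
G(I, u) = 0
k = 72 (k = -6*(-12) = 72)
q = 42 (q = 42 + 0 = 42)
1/((q + k)**2 + h(-200)) = 1/((42 + 72)**2 - 200) = 1/(114**2 - 200) = 1/(12996 - 200) = 1/12796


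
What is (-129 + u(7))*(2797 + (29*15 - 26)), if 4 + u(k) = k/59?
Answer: -25135040/59 ≈ -4.2602e+5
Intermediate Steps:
u(k) = -4 + k/59
(-129 + u(7))*(2797 + (29*15 - 26)) = (-129 + (-4 + (1/59)*7))*(2797 + (29*15 - 26)) = (-129 + (-4 + 7/59))*(2797 + (435 - 26)) = (-129 - 229/59)*(2797 + 409) = -7840/59*3206 = -25135040/59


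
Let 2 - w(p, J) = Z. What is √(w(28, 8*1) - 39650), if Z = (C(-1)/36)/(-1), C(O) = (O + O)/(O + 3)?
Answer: I*√1427329/6 ≈ 199.12*I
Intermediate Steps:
C(O) = 2*O/(3 + O) (C(O) = (2*O)/(3 + O) = 2*O/(3 + O))
Z = 1/36 (Z = ((2*(-1)/(3 - 1))/36)/(-1) = ((2*(-1)/2)*(1/36))*(-1) = ((2*(-1)*(½))*(1/36))*(-1) = -1*1/36*(-1) = -1/36*(-1) = 1/36 ≈ 0.027778)
w(p, J) = 71/36 (w(p, J) = 2 - 1*1/36 = 2 - 1/36 = 71/36)
√(w(28, 8*1) - 39650) = √(71/36 - 39650) = √(-1427329/36) = I*√1427329/6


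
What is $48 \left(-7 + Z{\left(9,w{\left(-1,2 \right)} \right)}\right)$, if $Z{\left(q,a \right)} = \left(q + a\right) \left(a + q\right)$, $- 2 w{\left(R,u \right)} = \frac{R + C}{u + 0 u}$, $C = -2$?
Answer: $4227$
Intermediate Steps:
$w{\left(R,u \right)} = - \frac{-2 + R}{2 u}$ ($w{\left(R,u \right)} = - \frac{\left(R - 2\right) \frac{1}{u + 0 u}}{2} = - \frac{\left(-2 + R\right) \frac{1}{u + 0}}{2} = - \frac{\left(-2 + R\right) \frac{1}{u}}{2} = - \frac{\frac{1}{u} \left(-2 + R\right)}{2} = - \frac{-2 + R}{2 u}$)
$Z{\left(q,a \right)} = \left(a + q\right)^{2}$ ($Z{\left(q,a \right)} = \left(a + q\right) \left(a + q\right) = \left(a + q\right)^{2}$)
$48 \left(-7 + Z{\left(9,w{\left(-1,2 \right)} \right)}\right) = 48 \left(-7 + \left(\frac{2 - -1}{2 \cdot 2} + 9\right)^{2}\right) = 48 \left(-7 + \left(\frac{1}{2} \cdot \frac{1}{2} \left(2 + 1\right) + 9\right)^{2}\right) = 48 \left(-7 + \left(\frac{1}{2} \cdot \frac{1}{2} \cdot 3 + 9\right)^{2}\right) = 48 \left(-7 + \left(\frac{3}{4} + 9\right)^{2}\right) = 48 \left(-7 + \left(\frac{39}{4}\right)^{2}\right) = 48 \left(-7 + \frac{1521}{16}\right) = 48 \cdot \frac{1409}{16} = 4227$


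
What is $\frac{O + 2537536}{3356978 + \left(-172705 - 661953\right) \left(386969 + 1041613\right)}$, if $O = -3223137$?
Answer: $\frac{685601}{1192374037978} \approx 5.7499 \cdot 10^{-7}$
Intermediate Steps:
$\frac{O + 2537536}{3356978 + \left(-172705 - 661953\right) \left(386969 + 1041613\right)} = \frac{-3223137 + 2537536}{3356978 + \left(-172705 - 661953\right) \left(386969 + 1041613\right)} = - \frac{685601}{3356978 - 1192377394956} = - \frac{685601}{-1192374037978} = \left(-685601\right) \left(- \frac{1}{1192374037978}\right) = \frac{685601}{1192374037978}$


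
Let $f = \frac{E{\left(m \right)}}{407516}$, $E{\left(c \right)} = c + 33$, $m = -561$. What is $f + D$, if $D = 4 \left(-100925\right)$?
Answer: $- \frac{41128552432}{101879} \approx -4.037 \cdot 10^{5}$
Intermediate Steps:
$E{\left(c \right)} = 33 + c$
$D = -403700$
$f = - \frac{132}{101879}$ ($f = \frac{33 - 561}{407516} = \left(-528\right) \frac{1}{407516} = - \frac{132}{101879} \approx -0.0012957$)
$f + D = - \frac{132}{101879} - 403700 = - \frac{41128552432}{101879}$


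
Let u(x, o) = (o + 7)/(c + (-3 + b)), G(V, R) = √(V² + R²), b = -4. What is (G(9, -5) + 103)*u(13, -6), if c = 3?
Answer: -103/4 - √106/4 ≈ -28.324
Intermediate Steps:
G(V, R) = √(R² + V²)
u(x, o) = -7/4 - o/4 (u(x, o) = (o + 7)/(3 + (-3 - 4)) = (7 + o)/(3 - 7) = (7 + o)/(-4) = (7 + o)*(-¼) = -7/4 - o/4)
(G(9, -5) + 103)*u(13, -6) = (√((-5)² + 9²) + 103)*(-7/4 - ¼*(-6)) = (√(25 + 81) + 103)*(-7/4 + 3/2) = (√106 + 103)*(-¼) = (103 + √106)*(-¼) = -103/4 - √106/4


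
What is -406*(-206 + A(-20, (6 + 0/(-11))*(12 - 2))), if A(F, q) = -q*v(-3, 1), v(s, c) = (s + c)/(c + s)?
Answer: 107996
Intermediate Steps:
v(s, c) = 1 (v(s, c) = (c + s)/(c + s) = 1)
A(F, q) = -q
-406*(-206 + A(-20, (6 + 0/(-11))*(12 - 2))) = -406*(-206 - (6 + 0/(-11))*(12 - 2)) = -406*(-206 - (6 + 0*(-1/11))*10) = -406*(-206 - (6 + 0)*10) = -406*(-206 - 6*10) = -406*(-206 - 1*60) = -406*(-206 - 60) = -406*(-266) = 107996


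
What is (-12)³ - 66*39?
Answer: -4302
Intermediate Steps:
(-12)³ - 66*39 = -1728 - 2574 = -4302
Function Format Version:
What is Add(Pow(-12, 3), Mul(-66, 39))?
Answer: -4302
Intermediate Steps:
Add(Pow(-12, 3), Mul(-66, 39)) = Add(-1728, -2574) = -4302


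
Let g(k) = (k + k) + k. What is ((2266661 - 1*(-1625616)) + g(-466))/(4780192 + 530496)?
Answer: 3890879/5310688 ≈ 0.73265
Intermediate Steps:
g(k) = 3*k (g(k) = 2*k + k = 3*k)
((2266661 - 1*(-1625616)) + g(-466))/(4780192 + 530496) = ((2266661 - 1*(-1625616)) + 3*(-466))/(4780192 + 530496) = ((2266661 + 1625616) - 1398)/5310688 = (3892277 - 1398)*(1/5310688) = 3890879*(1/5310688) = 3890879/5310688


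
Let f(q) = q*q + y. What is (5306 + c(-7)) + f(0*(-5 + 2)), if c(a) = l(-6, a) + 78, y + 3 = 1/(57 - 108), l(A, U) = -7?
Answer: 274073/51 ≈ 5374.0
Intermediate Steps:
y = -154/51 (y = -3 + 1/(57 - 108) = -3 + 1/(-51) = -3 - 1/51 = -154/51 ≈ -3.0196)
c(a) = 71 (c(a) = -7 + 78 = 71)
f(q) = -154/51 + q² (f(q) = q*q - 154/51 = q² - 154/51 = -154/51 + q²)
(5306 + c(-7)) + f(0*(-5 + 2)) = (5306 + 71) + (-154/51 + (0*(-5 + 2))²) = 5377 + (-154/51 + (0*(-3))²) = 5377 + (-154/51 + 0²) = 5377 + (-154/51 + 0) = 5377 - 154/51 = 274073/51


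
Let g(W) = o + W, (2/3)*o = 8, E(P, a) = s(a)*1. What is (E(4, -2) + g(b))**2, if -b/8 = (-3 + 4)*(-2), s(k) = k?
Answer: 676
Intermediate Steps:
E(P, a) = a (E(P, a) = a*1 = a)
b = 16 (b = -8*(-3 + 4)*(-2) = -8*(-2) = 16)
o = 12 (o = (3/2)*8 = 12)
g(W) = 12 + W
(E(4, -2) + g(b))**2 = (-2 + (12 + 16))**2 = (-2 + 28)**2 = 26**2 = 676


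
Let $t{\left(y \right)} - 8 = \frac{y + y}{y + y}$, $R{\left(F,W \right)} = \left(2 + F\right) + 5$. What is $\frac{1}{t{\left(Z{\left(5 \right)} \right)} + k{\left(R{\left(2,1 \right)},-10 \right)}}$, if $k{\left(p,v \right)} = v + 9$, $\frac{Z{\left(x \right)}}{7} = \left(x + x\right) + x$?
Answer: $\frac{1}{8} \approx 0.125$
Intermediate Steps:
$Z{\left(x \right)} = 21 x$ ($Z{\left(x \right)} = 7 \left(\left(x + x\right) + x\right) = 7 \left(2 x + x\right) = 7 \cdot 3 x = 21 x$)
$R{\left(F,W \right)} = 7 + F$
$t{\left(y \right)} = 9$ ($t{\left(y \right)} = 8 + \frac{y + y}{y + y} = 8 + \frac{2 y}{2 y} = 8 + 2 y \frac{1}{2 y} = 8 + 1 = 9$)
$k{\left(p,v \right)} = 9 + v$
$\frac{1}{t{\left(Z{\left(5 \right)} \right)} + k{\left(R{\left(2,1 \right)},-10 \right)}} = \frac{1}{9 + \left(9 - 10\right)} = \frac{1}{9 - 1} = \frac{1}{8}$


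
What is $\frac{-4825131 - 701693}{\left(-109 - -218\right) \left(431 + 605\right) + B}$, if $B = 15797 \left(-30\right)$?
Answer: $\frac{2763412}{180493} \approx 15.31$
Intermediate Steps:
$B = -473910$
$\frac{-4825131 - 701693}{\left(-109 - -218\right) \left(431 + 605\right) + B} = \frac{-4825131 - 701693}{\left(-109 - -218\right) \left(431 + 605\right) - 473910} = - \frac{5526824}{\left(-109 + 218\right) 1036 - 473910} = - \frac{5526824}{109 \cdot 1036 - 473910} = - \frac{5526824}{112924 - 473910} = - \frac{5526824}{-360986} = \left(-5526824\right) \left(- \frac{1}{360986}\right) = \frac{2763412}{180493}$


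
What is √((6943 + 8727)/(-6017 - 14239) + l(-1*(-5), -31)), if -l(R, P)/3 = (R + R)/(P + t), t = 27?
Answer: 25*√68997/2532 ≈ 2.5935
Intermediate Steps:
l(R, P) = -6*R/(27 + P) (l(R, P) = -3*(R + R)/(P + 27) = -3*2*R/(27 + P) = -6*R/(27 + P))
√((6943 + 8727)/(-6017 - 14239) + l(-1*(-5), -31)) = √((6943 + 8727)/(-6017 - 14239) - 6*(-1*(-5))/(27 - 31)) = √(15670/(-20256) - 6*5/(-4)) = √(15670*(-1/20256) - 6*5*(-¼)) = √(-7835/10128 + 15/2) = √(68125/10128) = 25*√68997/2532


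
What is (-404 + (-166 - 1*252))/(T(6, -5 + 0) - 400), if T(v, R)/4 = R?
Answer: 137/70 ≈ 1.9571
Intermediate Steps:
T(v, R) = 4*R
(-404 + (-166 - 1*252))/(T(6, -5 + 0) - 400) = (-404 + (-166 - 1*252))/(4*(-5 + 0) - 400) = (-404 + (-166 - 252))/(4*(-5) - 400) = (-404 - 418)/(-20 - 400) = -822/(-420) = -822*(-1/420) = 137/70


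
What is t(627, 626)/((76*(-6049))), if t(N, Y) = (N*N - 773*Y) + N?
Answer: 45071/229862 ≈ 0.19608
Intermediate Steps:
t(N, Y) = N + N² - 773*Y (t(N, Y) = (N² - 773*Y) + N = N + N² - 773*Y)
t(627, 626)/((76*(-6049))) = (627 + 627² - 773*626)/((76*(-6049))) = (627 + 393129 - 483898)/(-459724) = -90142*(-1/459724) = 45071/229862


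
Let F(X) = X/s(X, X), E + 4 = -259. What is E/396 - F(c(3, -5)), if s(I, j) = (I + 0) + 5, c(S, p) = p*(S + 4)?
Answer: -725/396 ≈ -1.8308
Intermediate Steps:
E = -263 (E = -4 - 259 = -263)
c(S, p) = p*(4 + S)
s(I, j) = 5 + I (s(I, j) = I + 5 = 5 + I)
F(X) = X/(5 + X)
E/396 - F(c(3, -5)) = -263/396 - (-5*(4 + 3))/(5 - 5*(4 + 3)) = -263*1/396 - (-5*7)/(5 - 5*7) = -263/396 - (-35)/(5 - 35) = -263/396 - (-35)/(-30) = -263/396 - (-35)*(-1)/30 = -263/396 - 1*7/6 = -263/396 - 7/6 = -725/396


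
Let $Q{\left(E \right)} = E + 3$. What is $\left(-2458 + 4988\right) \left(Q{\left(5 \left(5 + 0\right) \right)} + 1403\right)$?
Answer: $3620430$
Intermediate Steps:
$Q{\left(E \right)} = 3 + E$
$\left(-2458 + 4988\right) \left(Q{\left(5 \left(5 + 0\right) \right)} + 1403\right) = \left(-2458 + 4988\right) \left(\left(3 + 5 \left(5 + 0\right)\right) + 1403\right) = 2530 \left(\left(3 + 5 \cdot 5\right) + 1403\right) = 2530 \left(\left(3 + 25\right) + 1403\right) = 2530 \left(28 + 1403\right) = 2530 \cdot 1431 = 3620430$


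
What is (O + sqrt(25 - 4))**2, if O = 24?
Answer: (24 + sqrt(21))**2 ≈ 816.96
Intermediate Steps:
(O + sqrt(25 - 4))**2 = (24 + sqrt(25 - 4))**2 = (24 + sqrt(21))**2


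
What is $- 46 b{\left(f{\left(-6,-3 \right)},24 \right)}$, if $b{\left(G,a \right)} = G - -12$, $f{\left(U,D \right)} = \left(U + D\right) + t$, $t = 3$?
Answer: $-276$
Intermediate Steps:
$f{\left(U,D \right)} = 3 + D + U$ ($f{\left(U,D \right)} = \left(U + D\right) + 3 = \left(D + U\right) + 3 = 3 + D + U$)
$b{\left(G,a \right)} = 12 + G$ ($b{\left(G,a \right)} = G + 12 = 12 + G$)
$- 46 b{\left(f{\left(-6,-3 \right)},24 \right)} = - 46 \left(12 - 6\right) = \left(-46\right) 6 = -276$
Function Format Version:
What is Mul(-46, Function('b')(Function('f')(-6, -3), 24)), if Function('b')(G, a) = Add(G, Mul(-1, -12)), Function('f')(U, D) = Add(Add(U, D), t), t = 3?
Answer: -276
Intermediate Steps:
Function('f')(U, D) = Add(3, D, U) (Function('f')(U, D) = Add(Add(U, D), 3) = Add(Add(D, U), 3) = Add(3, D, U))
Function('b')(G, a) = Add(12, G) (Function('b')(G, a) = Add(G, 12) = Add(12, G))
Mul(-46, Function('b')(Function('f')(-6, -3), 24)) = Mul(-46, Add(12, Add(3, -3, -6))) = Mul(-46, Add(12, -6)) = Mul(-46, 6) = -276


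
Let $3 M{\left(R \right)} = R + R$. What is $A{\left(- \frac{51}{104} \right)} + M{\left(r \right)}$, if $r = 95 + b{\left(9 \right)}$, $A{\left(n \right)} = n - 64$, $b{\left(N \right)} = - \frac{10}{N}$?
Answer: $- \frac{5329}{2808} \approx -1.8978$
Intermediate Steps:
$A{\left(n \right)} = -64 + n$
$r = \frac{845}{9}$ ($r = 95 - \frac{10}{9} = \frac{845}{9} \approx 93.889$)
$M{\left(R \right)} = \frac{2 R}{3}$ ($M{\left(R \right)} = \frac{R + R}{3} = \frac{2 R}{3}$)
$A{\left(- \frac{51}{104} \right)} + M{\left(r \right)} = \left(-64 - \frac{51}{104}\right) + \frac{2}{3} \cdot \frac{845}{9} = \left(-64 - \frac{51}{104}\right) + \frac{1690}{27} = - \frac{6707}{104} + \frac{1690}{27} = - \frac{5329}{2808}$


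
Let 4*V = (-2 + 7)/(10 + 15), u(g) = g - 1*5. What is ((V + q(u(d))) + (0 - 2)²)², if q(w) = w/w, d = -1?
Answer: 10201/400 ≈ 25.503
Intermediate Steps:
u(g) = -5 + g (u(g) = g - 5 = -5 + g)
V = 1/20 (V = ((-2 + 7)/(10 + 15))/4 = (5/25)/4 = (5*(1/25))/4 = (¼)*(⅕) = 1/20 ≈ 0.050000)
q(w) = 1
((V + q(u(d))) + (0 - 2)²)² = ((1/20 + 1) + (0 - 2)²)² = (21/20 + (-2)²)² = (21/20 + 4)² = (101/20)² = 10201/400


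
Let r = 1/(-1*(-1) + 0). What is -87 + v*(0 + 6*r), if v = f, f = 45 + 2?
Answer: 195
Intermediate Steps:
r = 1 (r = 1/(1 + 0) = 1/1 = 1)
f = 47
v = 47
-87 + v*(0 + 6*r) = -87 + 47*(0 + 6*1) = -87 + 47*(0 + 6) = -87 + 47*6 = -87 + 282 = 195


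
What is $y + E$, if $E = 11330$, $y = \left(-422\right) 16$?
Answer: $4578$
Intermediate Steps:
$y = -6752$
$y + E = -6752 + 11330 = 4578$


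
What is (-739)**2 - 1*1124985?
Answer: -578864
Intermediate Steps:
(-739)**2 - 1*1124985 = 546121 - 1124985 = -578864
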